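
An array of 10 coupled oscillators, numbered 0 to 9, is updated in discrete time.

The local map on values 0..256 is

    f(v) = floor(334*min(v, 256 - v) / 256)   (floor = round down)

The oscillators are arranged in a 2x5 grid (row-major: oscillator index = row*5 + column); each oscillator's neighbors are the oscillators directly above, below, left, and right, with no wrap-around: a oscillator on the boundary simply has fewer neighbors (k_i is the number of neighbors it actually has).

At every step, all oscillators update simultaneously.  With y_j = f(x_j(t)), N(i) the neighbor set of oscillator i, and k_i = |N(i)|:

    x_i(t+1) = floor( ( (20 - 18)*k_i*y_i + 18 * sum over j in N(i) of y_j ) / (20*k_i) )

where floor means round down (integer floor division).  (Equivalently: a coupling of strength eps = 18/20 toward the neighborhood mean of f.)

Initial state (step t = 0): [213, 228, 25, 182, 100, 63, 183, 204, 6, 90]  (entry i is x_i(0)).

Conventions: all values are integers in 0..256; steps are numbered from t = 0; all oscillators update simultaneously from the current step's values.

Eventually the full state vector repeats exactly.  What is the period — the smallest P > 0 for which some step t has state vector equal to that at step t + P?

Simulating step by step:
t=0: [213, 228, 25, 182, 100, 63, 183, 204, 6, 90]
t=1: [58, 58, 62, 60, 108, 76, 65, 46, 84, 73]
t=2: [85, 79, 71, 106, 91, 81, 78, 87, 80, 121]
t=3: [104, 101, 115, 108, 144, 105, 106, 100, 132, 115]
t=4: [133, 140, 135, 151, 145, 136, 132, 147, 142, 153]
t=5: [154, 158, 144, 148, 135, 160, 150, 154, 138, 144]
t=6: [126, 137, 134, 150, 144, 134, 129, 144, 141, 154]
t=7: [157, 161, 147, 150, 136, 163, 154, 156, 140, 146]
t=8: [122, 133, 131, 148, 142, 130, 125, 140, 138, 152]
t=9: [161, 161, 151, 153, 138, 161, 158, 158, 143, 148]
t=10: [123, 128, 128, 144, 138, 124, 124, 135, 135, 149]
t=11: [163, 163, 157, 157, 143, 160, 161, 161, 148, 153]
t=12: [122, 124, 124, 137, 133, 122, 123, 129, 129, 142]
t=13: [159, 160, 160, 161, 152, 159, 161, 162, 156, 161]
t=14: [125, 124, 123, 129, 124, 124, 124, 125, 123, 131]
t=15: [161, 161, 162, 160, 163, 161, 161, 160, 163, 160]
t=16: [123, 122, 124, 121, 124, 123, 123, 122, 124, 121]
t=17: [159, 160, 158, 160, 157, 160, 159, 160, 158, 160]
t=18: [125, 126, 125, 127, 125, 125, 125, 126, 125, 127]
t=19: [163, 163, 164, 163, 164, 163, 163, 163, 164, 163]
t=20: [121, 120, 120, 120, 120, 121, 121, 120, 120, 120]
t=21: [156, 156, 156, 156, 156, 157, 156, 156, 156, 156]
t=22: [129, 130, 130, 130, 130, 129, 129, 130, 130, 130]
t=23: [164, 164, 164, 164, 164, 165, 164, 164, 164, 164]
t=24: [119, 120, 120, 120, 120, 119, 119, 120, 120, 120]
t=25: [155, 155, 156, 156, 156, 155, 155, 155, 156, 156]
t=26: [131, 130, 130, 130, 130, 131, 131, 130, 130, 130]
t=27: [163, 163, 164, 164, 164, 163, 163, 163, 164, 164]
t=28: [121, 120, 120, 120, 120, 121, 121, 120, 120, 120]

Answer: 8
Key observation: The state at step 20, [121, 120, 120, 120, 120, 121, 121, 120, 120, 120], reappears at step 28 — and no state repeats earlier — so the cycle the system enters has period 8.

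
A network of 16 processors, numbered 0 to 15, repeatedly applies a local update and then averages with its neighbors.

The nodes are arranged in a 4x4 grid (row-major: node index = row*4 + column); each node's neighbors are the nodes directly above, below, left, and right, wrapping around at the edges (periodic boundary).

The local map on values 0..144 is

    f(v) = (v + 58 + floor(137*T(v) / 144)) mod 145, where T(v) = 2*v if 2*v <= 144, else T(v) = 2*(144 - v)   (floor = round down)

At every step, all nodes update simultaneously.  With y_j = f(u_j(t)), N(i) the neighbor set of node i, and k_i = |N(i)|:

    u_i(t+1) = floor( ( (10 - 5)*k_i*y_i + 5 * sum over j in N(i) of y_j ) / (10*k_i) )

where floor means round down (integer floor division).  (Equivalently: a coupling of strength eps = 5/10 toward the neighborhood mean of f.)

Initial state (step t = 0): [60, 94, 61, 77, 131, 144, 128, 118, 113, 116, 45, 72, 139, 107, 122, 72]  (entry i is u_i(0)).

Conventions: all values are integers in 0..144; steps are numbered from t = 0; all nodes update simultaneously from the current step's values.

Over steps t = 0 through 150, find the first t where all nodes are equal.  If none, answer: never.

Answer: 8
Key observation: Synchronization is absorbing here: once all nodes are equal they stay equal, and step 8 is the first all-equal step.

Derivation:
t=0: [60, 94, 61, 77, 131, 144, 128, 118, 113, 116, 45, 72, 139, 107, 122, 72]  (not all equal)
t=1: [87, 91, 90, 105, 72, 68, 69, 87, 83, 75, 65, 102, 78, 85, 81, 108]  (not all equal)
t=2: [108, 106, 105, 97, 115, 112, 109, 106, 112, 113, 105, 98, 110, 111, 107, 96]  (not all equal)
t=3: [89, 89, 92, 96, 85, 85, 89, 91, 86, 85, 91, 95, 88, 87, 91, 96]  (not all equal)
t=4: [105, 106, 103, 101, 108, 109, 105, 104, 108, 108, 104, 102, 106, 107, 103, 101]  (not all equal)
t=5: [91, 91, 93, 94, 89, 89, 92, 92, 89, 89, 92, 93, 91, 90, 93, 94]  (not all equal)
t=6: [104, 104, 103, 102, 105, 105, 103, 103, 105, 105, 103, 103, 104, 104, 103, 102]  (not all equal)
t=7: [93, 93, 93, 93, 92, 92, 93, 93, 92, 92, 93, 93, 93, 93, 93, 93]  (not all equal)
t=8: [103, 103, 103, 103, 103, 103, 103, 103, 103, 103, 103, 103, 103, 103, 103, 103]  (all equal)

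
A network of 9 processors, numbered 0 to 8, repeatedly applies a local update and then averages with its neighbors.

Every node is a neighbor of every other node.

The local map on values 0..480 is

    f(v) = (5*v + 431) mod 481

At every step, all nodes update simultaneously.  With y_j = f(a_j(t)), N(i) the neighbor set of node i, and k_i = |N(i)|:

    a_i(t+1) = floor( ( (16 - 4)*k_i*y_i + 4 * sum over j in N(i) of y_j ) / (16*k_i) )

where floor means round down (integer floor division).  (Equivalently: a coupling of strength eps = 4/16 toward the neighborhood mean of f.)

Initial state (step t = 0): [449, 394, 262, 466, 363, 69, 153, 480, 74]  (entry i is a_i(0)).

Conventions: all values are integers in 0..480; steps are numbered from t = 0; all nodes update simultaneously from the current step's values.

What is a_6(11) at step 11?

Answer: a_6(11) = 417

Derivation:
t=0: [449, 394, 262, 466, 363, 69, 153, 480, 74]
t=1: [288, 436, 307, 349, 325, 305, 261, 399, 323]
t=2: [355, 195, 77, 228, 142, 70, 258, 62, 135]
t=3: [276, 392, 314, 165, 202, 289, 273, 260, 176]
t=4: [361, 432, 152, 308, 441, 408, 350, 304, 347]
t=5: [274, 183, 214, 83, 215, 97, 234, 69, 223]
t=6: [326, 345, 111, 331, 114, 382, 182, 281, 143]
t=7: [159, 228, 78, 177, 89, 361, 333, 343, 193]
t=8: [271, 173, 326, 336, 365, 306, 205, 241, 393]
t=9: [310, 304, 162, 198, 302, 90, 73, 202, 403]
t=10: [105, 84, 265, 394, 77, 352, 291, 409, 94]
t=11: [440, 365, 324, 441, 339, 291, 417, 150, 400]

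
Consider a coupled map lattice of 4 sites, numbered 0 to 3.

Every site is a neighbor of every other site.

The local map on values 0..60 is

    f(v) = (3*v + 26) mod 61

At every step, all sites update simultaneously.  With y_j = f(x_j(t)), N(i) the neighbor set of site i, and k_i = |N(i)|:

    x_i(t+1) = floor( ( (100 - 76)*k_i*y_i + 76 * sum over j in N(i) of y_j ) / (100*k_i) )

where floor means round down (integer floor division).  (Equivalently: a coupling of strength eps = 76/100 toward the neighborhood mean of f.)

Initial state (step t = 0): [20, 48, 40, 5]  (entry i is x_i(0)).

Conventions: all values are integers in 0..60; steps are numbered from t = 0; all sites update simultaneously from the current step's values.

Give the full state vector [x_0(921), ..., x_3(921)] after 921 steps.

Simulating step by step:
t=0: [20, 48, 40, 5]
t=1: [34, 34, 34, 34]
t=2: [6, 6, 6, 6]
t=3: [44, 44, 44, 44]
t=4: [36, 36, 36, 36]
t=5: [12, 12, 12, 12]
t=6: [1, 1, 1, 1]
t=7: [29, 29, 29, 29]
t=8: [52, 52, 52, 52]
t=9: [60, 60, 60, 60]
t=10: [23, 23, 23, 23]
t=11: [34, 34, 34, 34]

Answer: [34, 34, 34, 34]
Key observation: The state at step 1, [34, 34, 34, 34], reappears at step 11: the system is in a cycle of period 10 from step 1 on.  Therefore the state at step 921 equals the state at step 1 + ((921 - 1) mod 10) = 1, which is [34, 34, 34, 34].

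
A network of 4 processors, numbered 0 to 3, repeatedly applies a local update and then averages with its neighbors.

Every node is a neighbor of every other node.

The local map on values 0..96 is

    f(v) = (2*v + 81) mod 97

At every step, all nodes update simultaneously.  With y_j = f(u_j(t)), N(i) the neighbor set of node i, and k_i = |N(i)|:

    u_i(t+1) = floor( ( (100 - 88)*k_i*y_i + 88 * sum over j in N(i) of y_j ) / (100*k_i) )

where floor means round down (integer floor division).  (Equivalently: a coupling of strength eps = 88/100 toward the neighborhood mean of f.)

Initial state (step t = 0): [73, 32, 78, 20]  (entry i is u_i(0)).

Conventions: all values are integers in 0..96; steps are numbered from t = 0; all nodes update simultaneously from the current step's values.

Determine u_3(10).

Answer: u_3(10) = 72

Derivation:
t=0: [73, 32, 78, 20]
t=1: [37, 35, 35, 39]
t=2: [56, 57, 57, 56]
t=3: [40, 56, 56, 40]
t=4: [82, 77, 77, 82]
t=5: [45, 46, 46, 45]
t=6: [75, 74, 74, 75]
t=7: [35, 36, 36, 35]
t=8: [55, 54, 54, 55]
t=9: [92, 93, 93, 92]
t=10: [72, 71, 71, 72]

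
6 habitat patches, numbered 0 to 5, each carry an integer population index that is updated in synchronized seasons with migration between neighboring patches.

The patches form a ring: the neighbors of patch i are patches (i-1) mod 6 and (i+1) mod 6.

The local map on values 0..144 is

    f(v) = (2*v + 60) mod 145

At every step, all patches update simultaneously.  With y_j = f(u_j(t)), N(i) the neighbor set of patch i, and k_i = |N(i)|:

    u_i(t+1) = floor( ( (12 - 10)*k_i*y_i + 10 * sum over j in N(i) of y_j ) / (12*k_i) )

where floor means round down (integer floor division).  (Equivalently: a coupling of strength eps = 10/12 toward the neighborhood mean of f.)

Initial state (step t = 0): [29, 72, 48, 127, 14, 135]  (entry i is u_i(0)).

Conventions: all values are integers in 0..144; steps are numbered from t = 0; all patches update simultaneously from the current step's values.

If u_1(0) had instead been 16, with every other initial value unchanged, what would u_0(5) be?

Answer: u_0(5) = 81
Key observation: This trace re-runs the system from the modified initial state.

Derivation:
t=0: [29, 16, 48, 127, 14, 135]
t=1: [74, 69, 50, 45, 41, 92]
t=2: [73, 41, 26, 66, 67, 101]
t=3: [118, 95, 97, 74, 76, 65]
t=4: [63, 65, 88, 83, 56, 37]
t=5: [81, 62, 67, 62, 94, 50]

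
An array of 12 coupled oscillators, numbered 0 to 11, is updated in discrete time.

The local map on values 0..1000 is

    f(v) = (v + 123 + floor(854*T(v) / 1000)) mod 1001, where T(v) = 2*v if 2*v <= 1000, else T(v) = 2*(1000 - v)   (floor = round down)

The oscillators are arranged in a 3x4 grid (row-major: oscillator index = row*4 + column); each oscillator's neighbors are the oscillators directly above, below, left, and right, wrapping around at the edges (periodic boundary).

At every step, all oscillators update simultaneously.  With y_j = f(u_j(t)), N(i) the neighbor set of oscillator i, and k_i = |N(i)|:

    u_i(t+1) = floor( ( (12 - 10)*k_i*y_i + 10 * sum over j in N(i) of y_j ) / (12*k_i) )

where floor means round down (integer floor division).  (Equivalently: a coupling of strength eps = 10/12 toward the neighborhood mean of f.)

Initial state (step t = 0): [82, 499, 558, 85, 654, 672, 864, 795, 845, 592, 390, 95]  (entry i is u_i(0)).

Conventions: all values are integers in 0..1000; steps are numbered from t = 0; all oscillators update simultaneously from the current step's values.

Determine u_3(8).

Answer: u_3(8) = 400

Derivation:
t=0: [82, 499, 558, 85, 654, 672, 864, 795, 845, 592, 390, 95]
t=1: [353, 400, 326, 355, 310, 364, 293, 318, 351, 325, 330, 277]
t=2: [288, 73, 254, 417, 418, 452, 383, 754, 410, 83, 376, 385]
t=3: [370, 554, 316, 494, 412, 282, 358, 221, 385, 274, 331, 218]
t=4: [290, 666, 372, 604, 434, 487, 557, 432, 430, 457, 554, 402]
t=5: [431, 442, 361, 387, 450, 375, 342, 328, 417, 376, 308, 330]
t=6: [272, 191, 327, 114, 199, 199, 258, 120, 205, 369, 222, 291]
t=7: [645, 450, 546, 535, 661, 577, 519, 662, 644, 583, 508, 626]
t=8: [380, 401, 432, 400, 378, 399, 430, 406, 382, 403, 434, 409]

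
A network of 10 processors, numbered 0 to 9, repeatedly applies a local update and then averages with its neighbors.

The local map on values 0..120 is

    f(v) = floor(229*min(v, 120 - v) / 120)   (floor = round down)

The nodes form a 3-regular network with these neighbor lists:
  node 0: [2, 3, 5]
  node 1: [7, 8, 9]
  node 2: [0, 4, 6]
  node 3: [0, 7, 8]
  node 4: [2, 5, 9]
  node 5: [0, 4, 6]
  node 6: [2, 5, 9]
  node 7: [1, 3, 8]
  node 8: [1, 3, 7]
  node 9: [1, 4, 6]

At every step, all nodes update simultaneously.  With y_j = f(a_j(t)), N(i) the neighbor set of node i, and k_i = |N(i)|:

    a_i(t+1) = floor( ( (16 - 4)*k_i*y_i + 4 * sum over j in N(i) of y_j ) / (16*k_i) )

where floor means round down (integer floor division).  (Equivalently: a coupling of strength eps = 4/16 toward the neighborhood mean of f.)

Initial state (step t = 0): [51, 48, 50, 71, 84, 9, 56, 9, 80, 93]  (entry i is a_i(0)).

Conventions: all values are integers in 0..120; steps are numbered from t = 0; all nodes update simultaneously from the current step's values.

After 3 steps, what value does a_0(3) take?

Simulating step by step:
t=0: [51, 48, 50, 71, 84, 9, 56, 9, 80, 93]
t=1: [89, 80, 93, 85, 64, 35, 93, 34, 73, 60]
t=2: [59, 79, 56, 67, 98, 67, 57, 67, 83, 104]
t=3: [109, 75, 101, 99, 50, 97, 100, 96, 75, 41]

Answer: a_0(3) = 109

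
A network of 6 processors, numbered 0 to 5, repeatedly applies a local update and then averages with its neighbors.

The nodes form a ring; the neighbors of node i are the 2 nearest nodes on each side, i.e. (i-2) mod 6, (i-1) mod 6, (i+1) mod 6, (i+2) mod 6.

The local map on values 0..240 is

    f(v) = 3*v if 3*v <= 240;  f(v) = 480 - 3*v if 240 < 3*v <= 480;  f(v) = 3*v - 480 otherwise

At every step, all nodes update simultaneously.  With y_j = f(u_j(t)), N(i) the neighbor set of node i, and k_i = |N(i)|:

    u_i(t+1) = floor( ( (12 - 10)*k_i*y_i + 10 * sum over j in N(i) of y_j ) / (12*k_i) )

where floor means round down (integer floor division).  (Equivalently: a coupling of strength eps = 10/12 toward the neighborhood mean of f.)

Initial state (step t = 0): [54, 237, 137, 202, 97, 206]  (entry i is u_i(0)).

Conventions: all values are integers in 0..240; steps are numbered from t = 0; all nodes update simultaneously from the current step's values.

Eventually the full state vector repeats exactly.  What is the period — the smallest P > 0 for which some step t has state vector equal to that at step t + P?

Simulating step by step:
t=0: [54, 237, 137, 202, 97, 206]
t=1: [157, 141, 159, 151, 134, 170]
t=2: [36, 23, 36, 39, 27, 40]
t=3: [96, 105, 96, 98, 107, 98]
t=4: [178, 185, 178, 177, 184, 177]
t=5: [61, 56, 61, 61, 55, 61]
t=6: [176, 180, 176, 176, 180, 176]
t=7: [53, 50, 53, 53, 50, 53]
t=8: [155, 157, 155, 155, 157, 155]
t=9: [12, 14, 12, 12, 14, 12]
t=10: [38, 37, 38, 38, 37, 38]
t=11: [112, 113, 112, 112, 113, 112]
t=12: [142, 143, 142, 142, 143, 142]
t=13: [52, 53, 52, 52, 53, 52]
t=14: [157, 156, 157, 157, 156, 157]
t=15: [10, 9, 10, 10, 9, 10]
t=16: [28, 29, 28, 28, 29, 28]
t=17: [85, 84, 85, 85, 84, 85]
t=18: [226, 225, 226, 226, 225, 226]
t=19: [196, 197, 196, 196, 197, 196]
t=20: [109, 108, 109, 109, 108, 109]
t=21: [154, 153, 154, 154, 153, 154]
t=22: [19, 18, 19, 19, 18, 19]
t=23: [55, 56, 55, 55, 56, 55]
t=24: [166, 165, 166, 166, 165, 166]
t=25: [16, 17, 16, 16, 17, 16]
t=26: [49, 48, 49, 49, 48, 49]
t=27: [145, 146, 145, 145, 146, 145]
t=28: [43, 44, 43, 43, 44, 43]
t=29: [130, 129, 130, 130, 129, 130]
t=30: [91, 90, 91, 91, 90, 91]
t=31: [208, 207, 208, 208, 207, 208]
t=32: [142, 143, 142, 142, 143, 142]

Answer: 20
Key observation: The state at step 12, [142, 143, 142, 142, 143, 142], reappears at step 32 — and no state repeats earlier — so the cycle the system enters has period 20.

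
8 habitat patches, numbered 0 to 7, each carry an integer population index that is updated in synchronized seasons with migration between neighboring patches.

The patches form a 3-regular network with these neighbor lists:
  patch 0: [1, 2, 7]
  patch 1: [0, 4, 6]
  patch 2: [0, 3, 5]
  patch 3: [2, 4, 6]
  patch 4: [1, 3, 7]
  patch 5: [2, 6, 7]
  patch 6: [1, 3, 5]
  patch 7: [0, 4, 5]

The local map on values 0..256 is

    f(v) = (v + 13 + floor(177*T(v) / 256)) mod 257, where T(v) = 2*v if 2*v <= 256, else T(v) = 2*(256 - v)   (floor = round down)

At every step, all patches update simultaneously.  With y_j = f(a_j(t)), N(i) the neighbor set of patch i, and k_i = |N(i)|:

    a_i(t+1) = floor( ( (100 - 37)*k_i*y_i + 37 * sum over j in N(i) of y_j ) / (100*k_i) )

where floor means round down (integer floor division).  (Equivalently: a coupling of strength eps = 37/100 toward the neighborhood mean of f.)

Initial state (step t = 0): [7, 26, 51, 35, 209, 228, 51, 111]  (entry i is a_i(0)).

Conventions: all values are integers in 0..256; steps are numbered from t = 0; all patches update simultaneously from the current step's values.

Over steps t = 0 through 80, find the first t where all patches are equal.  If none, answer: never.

Answer: never
Key observation: The state at step 33 reappears at step 37 — the system is in a cycle of period 4 from step 33 on.  No step 0..37 is synchronized, and the cycle repeats forever, so no step up to 80 (or ever) has all patches equal.

Derivation:
t=0: [7, 26, 51, 35, 209, 228, 51, 111]  (not all equal)
t=1: [46, 70, 102, 97, 41, 49, 108, 22]  (not all equal)
t=2: [138, 142, 222, 200, 129, 122, 76, 85]  (not all equal)
t=3: [72, 73, 32, 55, 75, 82, 138, 155]  (not all equal)
t=4: [156, 170, 122, 132, 167, 155, 102, 103]  (not all equal)
t=5: [42, 71, 48, 80, 41, 68, 180, 18]  (not all equal)
t=6: [116, 147, 140, 162, 123, 137, 94, 83]  (not all equal)
t=7: [59, 72, 52, 71, 69, 97, 168, 149]  (not all equal)
t=8: [142, 162, 157, 158, 163, 182, 103, 103]  (not all equal)
t=9: [46, 42, 48, 42, 41, 31, 17, 18]  (not all equal)
t=10: [113, 106, 119, 106, 103, 83, 71, 73]  (not all equal)
t=11: [44, 30, 54, 32, 25, 182, 142, 146]  (not all equal)
t=12: [108, 83, 119, 89, 73, 56, 60, 62]  (not all equal)
t=13: [58, 175, 71, 188, 190, 135, 169, 143]  (not all equal)
t=14: [129, 55, 145, 56, 40, 71, 45, 64]  (not all equal)
t=15: [82, 126, 81, 126, 124, 156, 133, 147]  (not all equal)
t=16: [169, 74, 168, 74, 52, 70, 57, 71]  (not all equal)
t=17: [79, 159, 79, 159, 154, 159, 161, 159]  (not all equal)
t=18: [163, 67, 163, 67, 50, 67, 48, 67]  (not all equal)
t=19: [77, 146, 77, 146, 146, 151, 143, 151]  (not all equal)
t=20: [160, 71, 160, 71, 53, 70, 54, 70]  (not all equal)
t=21: [80, 155, 80, 155, 154, 158, 155, 157]  (not all equal)
t=22: [165, 68, 165, 68, 50, 68, 49, 68]  (not all equal)
t=23: [77, 148, 77, 148, 147, 153, 146, 153]  (not all equal)
t=24: [160, 70, 160, 70, 52, 69, 53, 69]  (not all equal)
t=25: [80, 152, 80, 152, 151, 156, 153, 156]  (not all equal)
t=26: [165, 69, 165, 69, 51, 68, 50, 69]  (not all equal)
t=27: [78, 149, 78, 149, 149, 154, 148, 155]  (not all equal)
t=28: [161, 70, 161, 70, 51, 69, 52, 68]  (not all equal)
t=29: [79, 151, 80, 151, 150, 155, 151, 154]  (not all equal)
t=30: [164, 70, 165, 70, 51, 69, 51, 69]  (not all equal)
t=31: [79, 151, 78, 151, 150, 155, 150, 155]  (not all equal)
t=32: [163, 70, 162, 70, 51, 68, 51, 68]  (not all equal)
t=33: [79, 151, 79, 151, 150, 154, 150, 154]  (not all equal)
t=34: [164, 70, 164, 70, 51, 69, 51, 69]  (not all equal)
t=35: [79, 151, 79, 151, 150, 155, 150, 155]  (not all equal)
t=36: [164, 70, 164, 70, 51, 68, 51, 68]  (not all equal)
t=37: [79, 151, 79, 151, 150, 154, 150, 154]  (not all equal)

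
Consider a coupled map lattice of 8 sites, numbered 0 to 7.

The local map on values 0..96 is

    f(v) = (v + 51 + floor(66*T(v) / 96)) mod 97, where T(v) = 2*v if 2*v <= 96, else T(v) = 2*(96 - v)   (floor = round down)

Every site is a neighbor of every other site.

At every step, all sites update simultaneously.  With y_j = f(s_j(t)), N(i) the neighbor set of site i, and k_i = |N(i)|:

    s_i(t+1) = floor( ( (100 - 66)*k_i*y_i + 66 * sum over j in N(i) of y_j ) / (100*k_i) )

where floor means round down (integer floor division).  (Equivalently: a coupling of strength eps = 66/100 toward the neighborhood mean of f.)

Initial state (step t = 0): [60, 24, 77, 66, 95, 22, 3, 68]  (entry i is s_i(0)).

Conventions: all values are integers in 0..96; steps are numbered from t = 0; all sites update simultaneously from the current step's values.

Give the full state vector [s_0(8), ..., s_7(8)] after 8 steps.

Answer: [62, 62, 62, 62, 62, 62, 62, 62]

Derivation:
t=0: [60, 24, 77, 66, 95, 22, 3, 68]
t=1: [49, 37, 48, 49, 46, 35, 48, 49]
t=2: [61, 55, 61, 61, 60, 54, 61, 61]
t=3: [63, 63, 63, 63, 63, 63, 63, 63]
t=4: [62, 62, 62, 62, 62, 62, 62, 62]
t=5: [62, 62, 62, 62, 62, 62, 62, 62]
t=6: [62, 62, 62, 62, 62, 62, 62, 62]
t=7: [62, 62, 62, 62, 62, 62, 62, 62]
t=8: [62, 62, 62, 62, 62, 62, 62, 62]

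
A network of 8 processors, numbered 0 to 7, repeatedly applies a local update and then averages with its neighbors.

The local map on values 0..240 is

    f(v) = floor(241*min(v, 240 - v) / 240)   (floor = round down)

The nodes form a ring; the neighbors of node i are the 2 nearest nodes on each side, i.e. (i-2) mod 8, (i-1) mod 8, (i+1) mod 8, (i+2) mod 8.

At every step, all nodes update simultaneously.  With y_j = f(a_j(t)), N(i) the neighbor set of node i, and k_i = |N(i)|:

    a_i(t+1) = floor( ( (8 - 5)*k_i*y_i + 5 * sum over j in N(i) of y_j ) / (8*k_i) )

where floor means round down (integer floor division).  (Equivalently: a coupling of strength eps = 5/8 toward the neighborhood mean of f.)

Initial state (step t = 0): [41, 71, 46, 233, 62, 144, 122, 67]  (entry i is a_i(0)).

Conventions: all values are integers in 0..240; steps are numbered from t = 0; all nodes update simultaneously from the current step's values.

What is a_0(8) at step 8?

Answer: a_0(8) = 60

Derivation:
t=0: [41, 71, 46, 233, 62, 144, 122, 67]
t=1: [62, 51, 45, 45, 64, 75, 85, 76]
t=2: [63, 54, 51, 53, 63, 70, 75, 71]
t=3: [62, 57, 55, 57, 62, 67, 69, 67]
t=4: [62, 59, 57, 59, 62, 64, 66, 64]
t=5: [61, 59, 59, 59, 61, 63, 64, 63]
t=6: [61, 59, 59, 59, 61, 62, 62, 62]
t=7: [60, 59, 59, 59, 60, 61, 61, 61]
t=8: [60, 59, 59, 59, 60, 60, 60, 60]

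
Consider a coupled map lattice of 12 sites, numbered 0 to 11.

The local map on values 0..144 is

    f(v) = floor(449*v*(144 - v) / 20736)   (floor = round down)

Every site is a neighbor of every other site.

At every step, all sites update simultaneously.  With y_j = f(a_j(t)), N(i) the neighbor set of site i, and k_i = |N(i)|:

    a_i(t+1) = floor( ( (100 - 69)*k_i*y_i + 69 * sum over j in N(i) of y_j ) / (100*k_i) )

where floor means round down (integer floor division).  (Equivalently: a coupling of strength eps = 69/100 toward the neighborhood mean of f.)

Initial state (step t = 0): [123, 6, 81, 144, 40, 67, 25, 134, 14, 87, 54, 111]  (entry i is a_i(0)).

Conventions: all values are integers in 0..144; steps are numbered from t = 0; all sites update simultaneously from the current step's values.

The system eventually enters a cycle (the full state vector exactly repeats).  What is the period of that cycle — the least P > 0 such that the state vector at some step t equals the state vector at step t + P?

Answer: 2
Key observation: The state at step 6, [110, 110, 110, 110, 110, 110, 110, 110, 110, 110, 110, 110], reappears at step 8 — and no state repeats earlier — so the cycle the system enters has period 2.

Derivation:
t=0: [123, 6, 81, 144, 40, 67, 25, 134, 14, 87, 54, 111]
t=1: [64, 54, 77, 50, 72, 78, 66, 57, 60, 77, 76, 70]
t=2: [109, 108, 109, 107, 109, 109, 109, 108, 109, 109, 109, 109]
t=3: [82, 82, 82, 83, 82, 82, 82, 82, 82, 82, 82, 82]
t=4: [109, 109, 109, 109, 109, 109, 109, 109, 109, 109, 109, 109]
t=5: [82, 82, 82, 82, 82, 82, 82, 82, 82, 82, 82, 82]
t=6: [110, 110, 110, 110, 110, 110, 110, 110, 110, 110, 110, 110]
t=7: [80, 80, 80, 80, 80, 80, 80, 80, 80, 80, 80, 80]
t=8: [110, 110, 110, 110, 110, 110, 110, 110, 110, 110, 110, 110]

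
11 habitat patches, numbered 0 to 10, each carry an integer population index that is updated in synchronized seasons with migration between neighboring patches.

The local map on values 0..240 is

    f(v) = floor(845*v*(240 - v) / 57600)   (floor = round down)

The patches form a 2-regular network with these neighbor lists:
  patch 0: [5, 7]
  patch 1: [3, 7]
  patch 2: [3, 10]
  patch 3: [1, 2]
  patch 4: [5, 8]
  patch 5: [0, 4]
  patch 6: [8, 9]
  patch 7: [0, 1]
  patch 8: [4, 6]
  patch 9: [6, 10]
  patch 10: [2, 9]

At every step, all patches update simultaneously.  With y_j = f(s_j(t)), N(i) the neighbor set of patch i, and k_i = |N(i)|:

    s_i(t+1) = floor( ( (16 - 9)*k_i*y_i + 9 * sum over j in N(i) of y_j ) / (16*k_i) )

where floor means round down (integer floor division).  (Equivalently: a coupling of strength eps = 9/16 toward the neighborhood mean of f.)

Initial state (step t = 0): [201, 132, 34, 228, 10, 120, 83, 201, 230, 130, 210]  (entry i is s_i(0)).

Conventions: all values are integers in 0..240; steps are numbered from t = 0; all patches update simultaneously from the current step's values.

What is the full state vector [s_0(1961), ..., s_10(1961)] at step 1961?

Simulating step by step:
t=0: [201, 132, 34, 228, 10, 120, 83, 201, 230, 130, 210]
t=1: [141, 134, 81, 104, 83, 133, 151, 140, 77, 171, 127]
t=2: [205, 206, 199, 201, 193, 202, 186, 205, 189, 190, 193]
t=3: [106, 106, 121, 112, 129, 115, 143, 104, 140, 139, 130]
t=4: [208, 208, 210, 209, 208, 209, 204, 207, 205, 205, 208]
t=5: [97, 97, 94, 94, 98, 96, 105, 98, 103, 103, 97]
t=6: [203, 202, 201, 201, 204, 202, 207, 203, 206, 205, 203]
t=7: [110, 112, 112, 113, 107, 110, 101, 110, 102, 105, 109]
t=8: [209, 209, 209, 210, 207, 208, 205, 209, 206, 207, 208]
t=9: [95, 94, 94, 93, 99, 97, 102, 95, 102, 100, 97]
t=10: [202, 201, 201, 200, 204, 203, 205, 201, 205, 204, 203]
t=11: [112, 114, 113, 115, 107, 109, 105, 113, 105, 107, 110]
t=12: [209, 210, 209, 210, 208, 209, 207, 210, 207, 208, 209]
t=13: [94, 92, 94, 92, 97, 95, 99, 92, 99, 97, 95]
t=14: [200, 199, 200, 199, 203, 202, 203, 199, 203, 203, 202]
t=15: [116, 119, 116, 118, 110, 112, 110, 118, 110, 110, 112]
t=16: [210, 211, 210, 211, 209, 210, 209, 211, 209, 209, 210]
t=17: [91, 89, 91, 89, 94, 92, 95, 89, 95, 94, 92]
t=18: [198, 197, 198, 197, 200, 199, 201, 197, 201, 200, 199]
t=19: [121, 124, 121, 123, 116, 119, 114, 123, 114, 116, 119]
t=20: [211, 211, 211, 211, 210, 211, 210, 211, 210, 210, 211]
t=21: [89, 89, 89, 89, 91, 89, 92, 89, 92, 91, 89]
t=22: [197, 197, 197, 197, 198, 197, 198, 197, 198, 198, 197]
t=23: [124, 124, 124, 124, 121, 123, 121, 124, 121, 121, 123]
t=24: [211, 211, 211, 211, 211, 211, 211, 211, 211, 211, 211]
t=25: [89, 89, 89, 89, 89, 89, 89, 89, 89, 89, 89]
t=26: [197, 197, 197, 197, 197, 197, 197, 197, 197, 197, 197]
t=27: [124, 124, 124, 124, 124, 124, 124, 124, 124, 124, 124]
t=28: [211, 211, 211, 211, 211, 211, 211, 211, 211, 211, 211]

Answer: [89, 89, 89, 89, 89, 89, 89, 89, 89, 89, 89]
Key observation: The state at step 24, [211, 211, 211, 211, 211, 211, 211, 211, 211, 211, 211], reappears at step 28: the system is in a cycle of period 4 from step 24 on.  Therefore the state at step 1961 equals the state at step 24 + ((1961 - 24) mod 4) = 25, which is [89, 89, 89, 89, 89, 89, 89, 89, 89, 89, 89].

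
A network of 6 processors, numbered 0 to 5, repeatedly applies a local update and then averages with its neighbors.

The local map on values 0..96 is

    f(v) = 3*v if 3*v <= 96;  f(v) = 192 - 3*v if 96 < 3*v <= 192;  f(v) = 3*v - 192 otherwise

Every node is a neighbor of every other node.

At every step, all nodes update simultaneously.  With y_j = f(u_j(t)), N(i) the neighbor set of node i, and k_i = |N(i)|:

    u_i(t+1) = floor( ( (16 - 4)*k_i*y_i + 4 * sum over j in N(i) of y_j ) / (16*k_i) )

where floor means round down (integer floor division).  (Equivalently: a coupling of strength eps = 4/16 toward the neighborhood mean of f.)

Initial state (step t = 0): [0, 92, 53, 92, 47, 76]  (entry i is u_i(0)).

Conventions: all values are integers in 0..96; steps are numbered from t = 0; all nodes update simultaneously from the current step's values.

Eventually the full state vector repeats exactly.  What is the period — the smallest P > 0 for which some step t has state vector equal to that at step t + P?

Answer: 4
Key observation: The state at step 70, [84, 84, 84, 84, 84, 84], reappears at step 74 — and no state repeats earlier — so the cycle the system enters has period 4.

Derivation:
t=0: [0, 92, 53, 92, 47, 76]
t=1: [14, 73, 37, 73, 50, 39]
t=2: [44, 33, 71, 33, 44, 67]
t=3: [58, 81, 31, 81, 58, 23]
t=4: [27, 50, 80, 50, 27, 63]
t=5: [71, 44, 48, 44, 71, 16]
t=6: [27, 54, 46, 54, 27, 46]
t=7: [73, 37, 54, 37, 73, 54]
t=8: [32, 70, 34, 70, 32, 34]
t=9: [87, 33, 83, 33, 87, 83]
t=10: [70, 87, 61, 87, 70, 61]
t=11: [22, 57, 15, 57, 22, 15]
t=12: [59, 27, 44, 27, 59, 44]
t=13: [26, 72, 57, 72, 26, 57]
t=14: [66, 29, 27, 29, 66, 27]
t=15: [21, 78, 74, 78, 21, 74]
t=16: [57, 42, 34, 42, 57, 34]
t=17: [32, 63, 80, 63, 32, 80]
t=18: [81, 16, 48, 16, 81, 48]
t=19: [50, 48, 48, 48, 50, 48]
t=20: [43, 47, 47, 47, 43, 47]
t=21: [60, 52, 52, 52, 60, 52]
t=22: [16, 33, 33, 33, 16, 33]
t=23: [57, 88, 88, 88, 57, 88]
t=24: [31, 66, 66, 66, 31, 66]
t=25: [75, 14, 14, 14, 75, 14]
t=26: [34, 41, 41, 41, 34, 41]
t=27: [85, 71, 71, 71, 85, 71]
t=28: [54, 25, 25, 25, 54, 25]
t=29: [39, 70, 70, 70, 39, 70]
t=30: [63, 23, 23, 23, 63, 23]
t=31: [16, 62, 62, 62, 16, 62]
t=32: [39, 10, 10, 10, 39, 10]
t=33: [66, 34, 34, 34, 66, 34]
t=34: [22, 81, 81, 81, 22, 81]
t=35: [63, 52, 52, 52, 63, 52]
t=36: [9, 32, 32, 32, 9, 32]
t=37: [40, 89, 89, 89, 40, 89]
t=38: [72, 74, 74, 74, 72, 74]
t=39: [25, 29, 29, 29, 25, 29]
t=40: [77, 85, 85, 85, 77, 85]
t=41: [43, 60, 60, 60, 43, 60]
t=42: [52, 17, 17, 17, 52, 17]
t=43: [39, 49, 49, 49, 39, 49]
t=44: [69, 48, 48, 48, 69, 48]
t=45: [21, 44, 44, 44, 21, 44]
t=46: [62, 60, 60, 60, 62, 60]
t=47: [7, 11, 11, 11, 7, 11]
t=48: [23, 31, 31, 31, 23, 31]
t=49: [73, 90, 90, 90, 73, 90]
t=50: [37, 72, 72, 72, 37, 72]
t=51: [69, 29, 29, 29, 69, 29]
t=52: [29, 79, 79, 79, 29, 79]
t=53: [78, 49, 49, 49, 78, 49]
t=54: [42, 44, 44, 44, 42, 44]
t=55: [64, 60, 60, 60, 64, 60]
t=56: [2, 10, 10, 10, 2, 10]
t=57: [10, 27, 27, 27, 10, 27]
t=58: [40, 75, 75, 75, 40, 75]
t=59: [64, 36, 36, 36, 64, 36]
t=60: [16, 75, 75, 75, 16, 75]
t=61: [45, 34, 34, 34, 45, 34]
t=62: [63, 86, 86, 86, 63, 86]
t=63: [15, 59, 59, 59, 15, 59]
t=64: [39, 18, 18, 18, 39, 18]
t=65: [70, 56, 56, 56, 70, 56]
t=66: [19, 23, 23, 23, 19, 23]
t=67: [59, 67, 67, 67, 59, 67]
t=68: [13, 9, 9, 9, 13, 9]
t=69: [36, 28, 28, 28, 36, 28]
t=70: [84, 84, 84, 84, 84, 84]
t=71: [60, 60, 60, 60, 60, 60]
t=72: [12, 12, 12, 12, 12, 12]
t=73: [36, 36, 36, 36, 36, 36]
t=74: [84, 84, 84, 84, 84, 84]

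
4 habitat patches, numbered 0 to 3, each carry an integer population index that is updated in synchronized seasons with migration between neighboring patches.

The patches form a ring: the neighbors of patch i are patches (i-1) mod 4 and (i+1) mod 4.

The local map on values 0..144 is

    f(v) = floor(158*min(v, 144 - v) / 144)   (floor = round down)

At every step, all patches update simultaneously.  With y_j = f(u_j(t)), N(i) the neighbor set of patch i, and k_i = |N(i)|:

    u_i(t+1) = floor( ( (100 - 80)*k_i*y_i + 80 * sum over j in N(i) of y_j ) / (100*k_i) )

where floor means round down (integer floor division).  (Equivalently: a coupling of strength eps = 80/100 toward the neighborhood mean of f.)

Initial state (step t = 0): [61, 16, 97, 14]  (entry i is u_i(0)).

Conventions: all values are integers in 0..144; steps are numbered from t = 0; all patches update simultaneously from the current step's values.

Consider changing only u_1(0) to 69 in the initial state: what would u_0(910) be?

Simulating step by step:
t=0: [61, 69, 97, 14]
t=1: [49, 61, 46, 49]
t=2: [58, 54, 57, 51]
t=3: [58, 61, 58, 61]
t=4: [65, 63, 65, 63]
t=5: [69, 70, 69, 70]
t=6: [75, 75, 75, 75]
t=7: [75, 75, 75, 75]

Answer: u_0(910) = 75
Key observation: The state at step 6, [75, 75, 75, 75], reappears at step 7: the system is in a cycle of period 1 from step 6 on.  Therefore the state at step 910 equals the state at step 6 + ((910 - 6) mod 1) = 6, which is [75, 75, 75, 75].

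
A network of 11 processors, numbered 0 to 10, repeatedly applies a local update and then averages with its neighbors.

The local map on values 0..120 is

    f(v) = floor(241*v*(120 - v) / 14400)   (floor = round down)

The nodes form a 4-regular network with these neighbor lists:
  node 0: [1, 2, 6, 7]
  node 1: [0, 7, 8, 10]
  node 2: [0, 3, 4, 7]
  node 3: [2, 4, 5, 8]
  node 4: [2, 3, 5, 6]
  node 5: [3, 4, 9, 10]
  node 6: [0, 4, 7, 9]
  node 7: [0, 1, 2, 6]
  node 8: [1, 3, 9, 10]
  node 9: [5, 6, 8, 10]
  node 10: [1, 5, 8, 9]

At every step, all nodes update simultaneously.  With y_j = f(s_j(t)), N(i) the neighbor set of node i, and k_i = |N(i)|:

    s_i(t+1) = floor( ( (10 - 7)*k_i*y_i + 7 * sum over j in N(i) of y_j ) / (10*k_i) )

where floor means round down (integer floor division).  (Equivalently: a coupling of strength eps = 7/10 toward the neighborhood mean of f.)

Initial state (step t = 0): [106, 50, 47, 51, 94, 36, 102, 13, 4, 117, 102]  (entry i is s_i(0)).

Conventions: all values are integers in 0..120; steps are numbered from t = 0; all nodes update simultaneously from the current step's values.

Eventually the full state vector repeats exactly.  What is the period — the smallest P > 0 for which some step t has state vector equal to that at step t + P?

Simulating step by step:
t=0: [106, 50, 47, 51, 94, 36, 102, 13, 4, 117, 102]
t=1: [36, 32, 42, 44, 46, 38, 25, 36, 28, 21, 30]
t=2: [48, 47, 53, 52, 51, 48, 44, 48, 44, 41, 44]
t=3: [57, 56, 58, 57, 57, 56, 56, 57, 55, 55, 55]
t=4: [59, 59, 60, 59, 59, 59, 59, 59, 59, 59, 59]
t=5: [60, 60, 60, 60, 60, 60, 60, 60, 60, 60, 60]
t=6: [60, 60, 60, 60, 60, 60, 60, 60, 60, 60, 60]

Answer: 1
Key observation: The state at step 5, [60, 60, 60, 60, 60, 60, 60, 60, 60, 60, 60], reappears at step 6 — and no state repeats earlier — so the cycle the system enters has period 1.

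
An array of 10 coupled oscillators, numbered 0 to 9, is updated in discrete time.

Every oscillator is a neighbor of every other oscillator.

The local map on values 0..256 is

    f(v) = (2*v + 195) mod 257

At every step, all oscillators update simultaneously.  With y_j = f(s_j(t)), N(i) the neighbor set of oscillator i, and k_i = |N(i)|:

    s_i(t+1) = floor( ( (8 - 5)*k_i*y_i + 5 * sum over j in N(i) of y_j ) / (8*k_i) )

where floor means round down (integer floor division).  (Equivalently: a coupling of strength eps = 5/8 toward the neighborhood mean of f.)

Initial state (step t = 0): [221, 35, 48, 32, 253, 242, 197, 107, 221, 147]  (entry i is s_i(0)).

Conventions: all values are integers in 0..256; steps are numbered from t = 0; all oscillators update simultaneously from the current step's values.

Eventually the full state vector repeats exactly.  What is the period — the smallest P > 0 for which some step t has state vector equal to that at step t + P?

Answer: 16
Key observation: The state at step 11, [101, 101, 101, 101, 103, 102, 101, 102, 101, 103], reappears at step 27 — and no state repeats earlier — so the cycle the system enters has period 16.

Derivation:
t=0: [221, 35, 48, 32, 253, 242, 197, 107, 221, 147]
t=1: [114, 78, 86, 77, 133, 126, 99, 122, 114, 147]
t=2: [159, 137, 142, 137, 171, 167, 150, 164, 159, 180]
t=3: [181, 167, 170, 167, 110, 107, 175, 105, 181, 115]
t=4: [68, 59, 61, 59, 103, 101, 64, 100, 68, 106]
t=5: [89, 83, 84, 83, 110, 109, 86, 108, 89, 112]
t=6: [124, 121, 121, 121, 137, 136, 122, 136, 124, 138]
t=7: [191, 189, 189, 189, 199, 198, 190, 198, 191, 200]
t=8: [66, 65, 65, 65, 71, 70, 65, 70, 66, 71]
t=9: [71, 71, 71, 71, 75, 74, 71, 74, 71, 75]
t=10: [81, 81, 81, 81, 84, 83, 81, 83, 81, 84]
t=11: [101, 101, 101, 101, 103, 102, 101, 102, 101, 103]
t=12: [140, 140, 140, 140, 142, 141, 140, 141, 140, 142]
t=13: [218, 218, 218, 218, 220, 219, 218, 219, 218, 220]
t=14: [117, 117, 117, 117, 119, 118, 117, 118, 117, 119]
t=15: [172, 172, 172, 172, 174, 173, 172, 173, 172, 174]
t=16: [25, 25, 25, 25, 27, 26, 25, 26, 25, 27]
t=17: [245, 245, 245, 245, 247, 246, 245, 246, 245, 247]
t=18: [171, 171, 171, 171, 173, 172, 171, 172, 171, 173]
t=19: [23, 23, 23, 23, 25, 24, 23, 24, 23, 25]
t=20: [241, 241, 241, 241, 243, 242, 241, 242, 241, 243]
t=21: [163, 163, 163, 163, 165, 164, 163, 164, 163, 165]
t=22: [7, 7, 7, 7, 9, 8, 7, 8, 7, 9]
t=23: [209, 209, 209, 209, 211, 210, 209, 210, 209, 211]
t=24: [99, 99, 99, 99, 101, 100, 99, 100, 99, 101]
t=25: [136, 136, 136, 136, 138, 137, 136, 137, 136, 138]
t=26: [210, 210, 210, 210, 212, 211, 210, 211, 210, 212]
t=27: [101, 101, 101, 101, 103, 102, 101, 102, 101, 103]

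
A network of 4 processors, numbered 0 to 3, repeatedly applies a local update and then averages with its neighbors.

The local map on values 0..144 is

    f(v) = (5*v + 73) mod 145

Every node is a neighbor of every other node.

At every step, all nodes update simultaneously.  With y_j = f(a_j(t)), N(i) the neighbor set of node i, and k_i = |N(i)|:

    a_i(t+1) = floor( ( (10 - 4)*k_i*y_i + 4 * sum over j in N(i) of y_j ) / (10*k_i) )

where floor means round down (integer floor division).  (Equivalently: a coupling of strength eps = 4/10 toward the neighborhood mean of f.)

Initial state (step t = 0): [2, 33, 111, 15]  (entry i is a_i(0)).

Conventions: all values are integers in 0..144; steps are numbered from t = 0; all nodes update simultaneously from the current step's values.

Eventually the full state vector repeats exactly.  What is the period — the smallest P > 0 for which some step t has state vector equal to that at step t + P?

Simulating step by step:
t=0: [2, 33, 111, 15]
t=1: [69, 73, 52, 31]
t=2: [94, 35, 54, 73]
t=3: [86, 83, 60, 37]
t=4: [74, 67, 81, 95]
t=5: [41, 92, 57, 90]
t=6: [113, 97, 83, 92]
t=7: [71, 101, 69, 90]
t=8: [130, 133, 126, 107]
t=9: [107, 47, 98, 54]
t=10: [43, 38, 90, 55]
t=11: [121, 109, 95, 81]
t=12: [84, 56, 91, 59]
t=13: [66, 68, 82, 75]
t=14: [92, 97, 62, 45]
t=15: [88, 100, 86, 46]
t=16: [76, 104, 71, 45]
t=17: [32, 29, 88, 27]
t=18: [81, 74, 76, 69]
t=19: [46, 30, 34, 86]
t=20: [40, 70, 80, 66]
t=21: [114, 117, 72, 107]
t=22: [71, 78, 108, 54]
t=23: [98, 46, 49, 58]
t=24: [92, 38, 45, 66]
t=25: [90, 100, 48, 97]
t=26: [90, 114, 60, 107]
t=27: [76, 64, 73, 48]
t=28: [28, 67, 21, 30]
t=29: [71, 94, 55, 76]
t=30: [107, 93, 70, 51]
t=31: [53, 88, 102, 58]
t=32: [49, 63, 28, 61]
t=33: [50, 83, 69, 78]
t=34: [47, 57, 92, 45]
t=35: [34, 57, 71, 29]
t=36: [96, 82, 114, 84]
t=37: [93, 60, 67, 65]
t=38: [103, 93, 110, 105]
t=39: [26, 71, 43, 31]
t=40: [83, 120, 123, 95]
t=41: [73, 92, 99, 101]
t=42: [51, 96, 112, 117]
t=43: [56, 93, 63, 74]
t=44: [65, 84, 82, 40]
t=45: [96, 72, 68, 105]
t=46: [108, 120, 111, 62]
t=47: [51, 79, 58, 79]
t=48: [41, 39, 57, 39]
t=49: [121, 117, 91, 117]
t=50: [92, 82, 89, 82]
t=51: [82, 59, 75, 59]
t=52: [51, 65, 35, 65]
t=53: [65, 98, 95, 98]
t=54: [114, 123, 116, 123]
t=55: [76, 97, 81, 97]
t=56: [49, 98, 61, 98]
t=57: [62, 109, 90, 109]
t=58: [77, 52, 75, 52]
t=59: [27, 36, 22, 36]
t=60: [71, 92, 60, 92]
t=61: [120, 101, 94, 101]
t=62: [108, 131, 115, 131]
t=63: [29, 15, 46, 15]
t=64: [46, 13, 18, 13]
t=65: [47, 105, 49, 105]
t=66: [19, 19, 24, 19]
t=67: [26, 26, 38, 26]
t=68: [66, 66, 94, 66]
t=69: [112, 112, 110, 112]
t=70: [51, 51, 47, 51]
t=71: [35, 35, 26, 35]
t=72: [97, 97, 76, 97]
t=73: [109, 109, 60, 109]
t=74: [44, 44, 65, 44]
t=75: [17, 17, 66, 17]
t=76: [26, 26, 73, 26]
t=77: [50, 50, 25, 50]
t=78: [35, 35, 45, 35]
t=79: [90, 90, 46, 90]
t=80: [78, 78, 43, 78]
t=81: [43, 43, 97, 43]
t=82: [140, 140, 131, 140]
t=83: [42, 42, 21, 42]
t=84: [124, 124, 75, 124]
t=85: [99, 99, 53, 99]
t=86: [121, 121, 82, 121]
t=87: [91, 91, 68, 91]
t=88: [97, 97, 111, 97]
t=89: [113, 113, 78, 113]
t=90: [54, 54, 40, 54]
t=91: [63, 63, 98, 63]
t=92: [102, 102, 116, 102]
t=93: [12, 12, 45, 12]
t=94: [116, 116, 58, 116]
t=95: [73, 73, 73, 73]
t=96: [3, 3, 3, 3]
t=97: [88, 88, 88, 88]
t=98: [78, 78, 78, 78]
t=99: [28, 28, 28, 28]
t=100: [68, 68, 68, 68]
t=101: [123, 123, 123, 123]
t=102: [108, 108, 108, 108]
t=103: [33, 33, 33, 33]
t=104: [93, 93, 93, 93]
t=105: [103, 103, 103, 103]
t=106: [8, 8, 8, 8]
t=107: [113, 113, 113, 113]
t=108: [58, 58, 58, 58]
t=109: [73, 73, 73, 73]

Answer: 14
Key observation: The state at step 95, [73, 73, 73, 73], reappears at step 109 — and no state repeats earlier — so the cycle the system enters has period 14.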